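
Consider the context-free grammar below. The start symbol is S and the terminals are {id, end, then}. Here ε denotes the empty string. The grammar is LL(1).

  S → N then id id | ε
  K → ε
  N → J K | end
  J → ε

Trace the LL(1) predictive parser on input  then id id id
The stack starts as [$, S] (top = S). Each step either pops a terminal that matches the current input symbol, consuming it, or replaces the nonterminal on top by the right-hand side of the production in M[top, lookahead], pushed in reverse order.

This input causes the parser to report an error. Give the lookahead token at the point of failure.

     Stack             Input            Action
  1  $ S               then id id id $  expand S → N then id id
  2  $ id id then N    then id id id $  expand N → J K
  3  $ id id then K J  then id id id $  expand J → ε
  4  $ id id then K    then id id id $  expand K → ε
  5  $ id id then      then id id id $  match then
  6  $ id id           id id id $       match id
  7  $ id              id id $          match id
  8  $                 id $             error: stack empty but input remains

id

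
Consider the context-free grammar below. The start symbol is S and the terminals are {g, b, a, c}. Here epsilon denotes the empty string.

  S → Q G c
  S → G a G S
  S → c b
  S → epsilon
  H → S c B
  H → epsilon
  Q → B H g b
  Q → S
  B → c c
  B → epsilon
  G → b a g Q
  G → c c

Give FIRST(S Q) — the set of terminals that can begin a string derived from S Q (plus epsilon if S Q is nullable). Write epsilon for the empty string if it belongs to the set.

{epsilon, b, c, g}

FIRST(B): from B→c c we get {c}; from B→epsilon we get {epsilon}. So FIRST(B) = {epsilon, c}.
FIRST(G): from G→b a g Q we get {b}; from G→c c we get {c}. So FIRST(G) = {b, c}.
FIRST(S): from S→Q G c we get {b, c, g}; from S→G a G S we get {b, c}; from S→c b we get {c}; from S→epsilon we get {epsilon}. So FIRST(S) = {epsilon, b, c, g}.
FIRST(H): from H→S c B we get {b, c, g}; from H→epsilon we get {epsilon}. So FIRST(H) = {epsilon, b, c, g}.
FIRST(Q): from Q→B H g b we get {b, c, g}; from Q→S we get {epsilon, b, c, g}. So FIRST(Q) = {epsilon, b, c, g}.
FIRST(S Q): take FIRST of each symbol in turn, carrying on past any symbol whose FIRST contains epsilon; result {epsilon, b, c, g}.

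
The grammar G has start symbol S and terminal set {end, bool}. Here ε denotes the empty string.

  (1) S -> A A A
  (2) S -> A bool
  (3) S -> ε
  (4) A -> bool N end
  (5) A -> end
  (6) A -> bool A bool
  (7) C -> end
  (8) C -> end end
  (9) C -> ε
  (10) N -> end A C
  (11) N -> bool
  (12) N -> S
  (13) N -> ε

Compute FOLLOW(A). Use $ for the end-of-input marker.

FIRST(A) = {bool, end}
FIRST(C) = {ε, end}
FIRST(S) = {ε, bool, end}  (via A A A, A bool)
FIRST(N) = {ε, bool, end}  (via S)
FOLLOW(S) includes $ since S is the start symbol.
FOLLOW(N): in A->bool N end, N is followed by end with FIRST {end}. Thus FOLLOW(N) = {end}.
FOLLOW(S): in N->S, the suffix after S is empty, so FOLLOW(S) ⊇ FOLLOW(N) = {end}. Thus FOLLOW(S) = {$, end}.
FOLLOW(A): in S->A A A (occurrence 1), A is followed by A A with FIRST {bool, end}; in S->A A A (occurrence 2), A is followed by A with FIRST {bool, end}; in S->A A A (occurrence 3), the suffix after A is empty, so FOLLOW(A) ⊇ FOLLOW(S) = {$, end}; in S->A bool, A is followed by bool with FIRST {bool}; in A->bool A bool, A is followed by bool with FIRST {bool}; in N->end A C, A is followed by C with FIRST {ε, end}; in N->end A C, the suffix after A is nullable, so FOLLOW(A) ⊇ FOLLOW(N) = {end}. Thus FOLLOW(A) = {$, bool, end}.
FOLLOW(C): in N->end A C, the suffix after C is empty, so FOLLOW(C) ⊇ FOLLOW(N) = {end}. Thus FOLLOW(C) = {end}.

{$, bool, end}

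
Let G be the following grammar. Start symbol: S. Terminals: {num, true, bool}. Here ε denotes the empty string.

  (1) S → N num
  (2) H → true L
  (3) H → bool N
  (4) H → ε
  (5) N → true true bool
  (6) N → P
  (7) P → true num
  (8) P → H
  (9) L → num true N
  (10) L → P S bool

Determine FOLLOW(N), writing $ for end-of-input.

{bool, num, true}

FIRST(H): from H→true L we get {true}; from H→bool N we get {bool}; from H→ε we get {ε}. So FIRST(H) = {ε, bool, true}.
FIRST(P): from P→true num we get {true}; from P→H we get {ε, bool, true}. So FIRST(P) = {ε, bool, true}.
FIRST(N): from N→true true bool we get {true}; from N→P we get {ε, bool, true}. So FIRST(N) = {ε, bool, true}.
FIRST(S): from S→N num we get {bool, num, true}. So FIRST(S) = {bool, num, true}.
FIRST(L): from L→num true N we get {num}; from L→P S bool we get {bool, num, true}. So FIRST(L) = {bool, num, true}.
FOLLOW(S) includes $ since S is the start symbol.
FOLLOW(S): in L→P S bool, S is followed by bool with FIRST {bool}. Thus FOLLOW(S) = {$, bool}.
FOLLOW(H): in P→H, the suffix after H is empty, so FOLLOW(H) ⊇ FOLLOW(P) = {bool, num, true}. Thus FOLLOW(H) = {bool, num, true}.
FOLLOW(L): in H→true L, the suffix after L is empty, so FOLLOW(L) ⊇ FOLLOW(H) = {bool, num, true}. Thus FOLLOW(L) = {bool, num, true}.
FOLLOW(N): in S→N num, N is followed by num with FIRST {num}; in H→bool N, the suffix after N is empty, so FOLLOW(N) ⊇ FOLLOW(H) = {bool, num, true}; in L→num true N, the suffix after N is empty, so FOLLOW(N) ⊇ FOLLOW(L) = {bool, num, true}. Thus FOLLOW(N) = {bool, num, true}.
FOLLOW(P): in N→P, the suffix after P is empty, so FOLLOW(P) ⊇ FOLLOW(N) = {bool, num, true}; in L→P S bool, P is followed by S bool with FIRST {bool, num, true}. Thus FOLLOW(P) = {bool, num, true}.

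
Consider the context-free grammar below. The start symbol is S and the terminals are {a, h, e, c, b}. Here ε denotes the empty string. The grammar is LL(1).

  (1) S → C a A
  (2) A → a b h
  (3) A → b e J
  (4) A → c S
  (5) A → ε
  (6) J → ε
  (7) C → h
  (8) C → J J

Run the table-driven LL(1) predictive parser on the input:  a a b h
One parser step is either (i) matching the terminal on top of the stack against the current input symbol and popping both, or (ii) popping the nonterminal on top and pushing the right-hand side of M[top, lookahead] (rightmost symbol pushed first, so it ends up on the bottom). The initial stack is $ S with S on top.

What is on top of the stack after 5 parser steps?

A

step 1: stack=$ S  input=a a b h $  — expand S → C a A
step 2: stack=$ A a C  input=a a b h $  — expand C → J J
step 3: stack=$ A a J J  input=a a b h $  — expand J → ε
step 4: stack=$ A a J  input=a a b h $  — expand J → ε
step 5: stack=$ A a  input=a a b h $  — match a
Stack after step 5: $ A (top = A).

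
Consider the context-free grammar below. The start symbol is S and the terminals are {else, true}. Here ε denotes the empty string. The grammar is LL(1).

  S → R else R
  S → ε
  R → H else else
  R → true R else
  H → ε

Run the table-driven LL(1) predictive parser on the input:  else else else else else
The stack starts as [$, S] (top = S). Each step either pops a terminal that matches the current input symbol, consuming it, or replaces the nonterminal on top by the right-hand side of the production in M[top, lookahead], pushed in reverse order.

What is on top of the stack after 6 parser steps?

R

step 1: stack=$ S  input=else else else else else $  — expand S → R else R
step 2: stack=$ R else R  input=else else else else else $  — expand R → H else else
step 3: stack=$ R else else else H  input=else else else else else $  — expand H → ε
step 4: stack=$ R else else else  input=else else else else else $  — match else
step 5: stack=$ R else else  input=else else else else $  — match else
step 6: stack=$ R else  input=else else else $  — match else
Stack after step 6: $ R (top = R).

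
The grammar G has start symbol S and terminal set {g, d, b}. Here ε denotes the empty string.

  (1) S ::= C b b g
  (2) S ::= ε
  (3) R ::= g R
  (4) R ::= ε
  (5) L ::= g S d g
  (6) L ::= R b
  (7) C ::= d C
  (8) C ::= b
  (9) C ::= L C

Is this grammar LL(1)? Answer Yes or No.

FIRST(S) = {ε, b, d, g}
FIRST(R) = {ε, g}
FIRST(L) = {b, g}
FIRST(C) = {b, d, g}
FOLLOW(S) = {$, d}
FOLLOW(R) = {b}
FOLLOW(L) = {b, d, g}
FOLLOW(C) = {b}
Cell M[C, b] receives both C ::= b and C ::= L C — the grammar is not LL(1).

No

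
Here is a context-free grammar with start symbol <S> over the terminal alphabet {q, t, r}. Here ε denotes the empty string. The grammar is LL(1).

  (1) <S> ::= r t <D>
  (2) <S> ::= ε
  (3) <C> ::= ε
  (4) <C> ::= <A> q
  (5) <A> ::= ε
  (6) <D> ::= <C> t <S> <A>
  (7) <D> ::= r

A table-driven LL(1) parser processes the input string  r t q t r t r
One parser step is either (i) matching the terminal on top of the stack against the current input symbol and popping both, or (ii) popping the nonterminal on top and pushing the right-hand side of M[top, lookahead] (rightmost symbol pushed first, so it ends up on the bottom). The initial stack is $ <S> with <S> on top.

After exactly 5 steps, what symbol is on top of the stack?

step 1: stack=$ <S>  input=r t q t r t r $  — expand <S> ::= r t <D>
step 2: stack=$ <D> t r  input=r t q t r t r $  — match r
step 3: stack=$ <D> t  input=t q t r t r $  — match t
step 4: stack=$ <D>  input=q t r t r $  — expand <D> ::= <C> t <S> <A>
step 5: stack=$ <A> <S> t <C>  input=q t r t r $  — expand <C> ::= <A> q
Stack after step 5: $ <A> <S> t q <A> (top = <A>).

<A>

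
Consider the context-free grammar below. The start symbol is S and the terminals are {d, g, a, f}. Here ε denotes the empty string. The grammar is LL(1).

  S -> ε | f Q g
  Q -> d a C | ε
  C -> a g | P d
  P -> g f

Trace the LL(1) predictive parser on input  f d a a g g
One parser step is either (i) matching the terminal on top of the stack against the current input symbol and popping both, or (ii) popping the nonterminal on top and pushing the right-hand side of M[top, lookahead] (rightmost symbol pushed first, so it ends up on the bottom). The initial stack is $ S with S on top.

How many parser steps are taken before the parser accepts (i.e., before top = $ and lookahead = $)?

9

     Stack      Input          Action
  1  $ S        f d a a g g $  expand S -> f Q g
  2  $ g Q f    f d a a g g $  match f
  3  $ g Q      d a a g g $    expand Q -> d a C
  4  $ g C a d  d a a g g $    match d
  5  $ g C a    a a g g $      match a
  6  $ g C      a g g $        expand C -> a g
  7  $ g g a    a g g $        match a
  8  $ g g      g g $          match g
  9  $ g        g $            match g
Accept reached after 9 steps.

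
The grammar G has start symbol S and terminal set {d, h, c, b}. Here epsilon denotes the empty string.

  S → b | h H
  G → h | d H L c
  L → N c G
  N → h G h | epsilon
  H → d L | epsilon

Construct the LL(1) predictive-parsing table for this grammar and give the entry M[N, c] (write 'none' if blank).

N → epsilon

FIRST(S): from S→b we get {b}; from S→h H we get {h}. So FIRST(S) = {b, h}.
FIRST(G): from G→h we get {h}; from G→d H L c we get {d}. So FIRST(G) = {d, h}.
FIRST(N): from N→h G h we get {h}; from N→epsilon we get {epsilon}. So FIRST(N) = {epsilon, h}.
FIRST(H): from H→d L we get {d}; from H→epsilon we get {epsilon}. So FIRST(H) = {epsilon, d}.
FIRST(L): from L→N c G we get {c, h}. So FIRST(L) = {c, h}.
FOLLOW(S) includes $ since S is the start symbol.
FOLLOW(N): in L→N c G, N is followed by c G with FIRST {c}. Thus FOLLOW(N) = {c}.
For N → h G h: FIRST(h G h) = {h}, so it goes in M[N, t] for t ∈ {h}.
For N → epsilon: FIRST(epsilon) = {epsilon}, so it goes in M[N, t] for t ∈ {}; since epsilon ∈ FIRST, also for every t ∈ FOLLOW(N) = {c}.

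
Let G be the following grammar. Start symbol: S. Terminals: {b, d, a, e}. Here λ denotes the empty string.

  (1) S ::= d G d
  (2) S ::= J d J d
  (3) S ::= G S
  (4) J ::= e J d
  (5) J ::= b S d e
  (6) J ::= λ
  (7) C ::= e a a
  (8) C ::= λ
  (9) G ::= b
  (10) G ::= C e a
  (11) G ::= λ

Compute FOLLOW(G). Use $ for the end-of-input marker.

{b, d, e}

FIRST(J) = {λ, b, e}
FIRST(C) = {λ, e}
FIRST(G) = {λ, b, e}  (via C e a)
FIRST(S) = {b, d, e}  (via J d J d, G S)
FOLLOW(S) includes $ since S is the start symbol.
FOLLOW(S): in S::=G S, the suffix after S is empty (adds nothing new); in J::=b S d e, S is followed by d e with FIRST {d}. Thus FOLLOW(S) = {$, d}.
FOLLOW(J): in S::=J d J d (occurrence 1), J is followed by d J d with FIRST {d}; in S::=J d J d (occurrence 2), J is followed by d with FIRST {d}; in J::=e J d, J is followed by d with FIRST {d}. Thus FOLLOW(J) = {d}.
FOLLOW(C): in G::=C e a, C is followed by e a with FIRST {e}. Thus FOLLOW(C) = {e}.
FOLLOW(G): in S::=d G d, G is followed by d with FIRST {d}; in S::=G S, G is followed by S with FIRST {b, d, e}. Thus FOLLOW(G) = {b, d, e}.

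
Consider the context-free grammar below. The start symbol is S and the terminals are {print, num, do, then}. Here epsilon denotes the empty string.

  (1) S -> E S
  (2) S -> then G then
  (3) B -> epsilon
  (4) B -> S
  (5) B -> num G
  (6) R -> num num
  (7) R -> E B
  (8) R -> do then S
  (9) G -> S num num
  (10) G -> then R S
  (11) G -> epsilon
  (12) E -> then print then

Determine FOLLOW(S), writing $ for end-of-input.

{$, num, then}

FIRST(E) = {then}
FIRST(S) = {then}  (via E S)
FIRST(R) = {do, num, then}  (via E B)
FIRST(B) = {epsilon, num, then}  (via S)
FIRST(G) = {epsilon, then}  (via S num num)
FOLLOW(S) includes $ since S is the start symbol.
FOLLOW(R): in G->then R S, R is followed by S with FIRST {then}. Thus FOLLOW(R) = {then}.
FOLLOW(B): in R->E B, the suffix after B is empty, so FOLLOW(B) ⊇ FOLLOW(R) = {then}. Thus FOLLOW(B) = {then}.
FOLLOW(G): in S->then G then, G is followed by then with FIRST {then}; in B->num G, the suffix after G is empty, so FOLLOW(G) ⊇ FOLLOW(B) = {then}. Thus FOLLOW(G) = {then}.
FOLLOW(S): in S->E S, the suffix after S is empty (adds nothing new); in B->S, the suffix after S is empty, so FOLLOW(S) ⊇ FOLLOW(B) = {then}; in R->do then S, the suffix after S is empty, so FOLLOW(S) ⊇ FOLLOW(R) = {then}; in G->S num num, S is followed by num num with FIRST {num}; in G->then R S, the suffix after S is empty, so FOLLOW(S) ⊇ FOLLOW(G) = {then}. Thus FOLLOW(S) = {$, num, then}.
FOLLOW(E): in S->E S, E is followed by S with FIRST {then}; in R->E B, E is followed by B with FIRST {epsilon, num, then}; in R->E B, the suffix after E is nullable, so FOLLOW(E) ⊇ FOLLOW(R) = {then}. Thus FOLLOW(E) = {num, then}.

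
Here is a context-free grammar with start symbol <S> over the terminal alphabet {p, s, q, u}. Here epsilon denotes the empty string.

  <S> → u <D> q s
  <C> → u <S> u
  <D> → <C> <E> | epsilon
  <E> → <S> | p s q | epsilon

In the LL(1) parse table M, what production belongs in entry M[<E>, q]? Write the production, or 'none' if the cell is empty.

FIRST(<S>): from <S>→u <D> q s we get {u}. So FIRST(<S>) = {u}.
FIRST(<C>): from <C>→u <S> u we get {u}. So FIRST(<C>) = {u}.
FIRST(<D>): from <D>→<C> <E> we get {u}; from <D>→epsilon we get {epsilon}. So FIRST(<D>) = {epsilon, u}.
FIRST(<E>): from <E>→<S> we get {u}; from <E>→p s q we get {p}; from <E>→epsilon we get {epsilon}. So FIRST(<E>) = {epsilon, p, u}.
FOLLOW(<S>) includes $ since <S> is the start symbol.
FOLLOW(<D>): in <S>→u <D> q s, <D> is followed by q s with FIRST {q}. Thus FOLLOW(<D>) = {q}.
FOLLOW(<E>): in <D>→<C> <E>, the suffix after <E> is empty, so FOLLOW(<E>) ⊇ FOLLOW(<D>) = {q}. Thus FOLLOW(<E>) = {q}.
For <E> → <S>: FIRST(<S>) = {u}, so it goes in M[<E>, t] for t ∈ {u}.
For <E> → p s q: FIRST(p s q) = {p}, so it goes in M[<E>, t] for t ∈ {p}.
For <E> → epsilon: FIRST(epsilon) = {epsilon}, so it goes in M[<E>, t] for t ∈ {}; since epsilon ∈ FIRST, also for every t ∈ FOLLOW(<E>) = {q}.

<E> → epsilon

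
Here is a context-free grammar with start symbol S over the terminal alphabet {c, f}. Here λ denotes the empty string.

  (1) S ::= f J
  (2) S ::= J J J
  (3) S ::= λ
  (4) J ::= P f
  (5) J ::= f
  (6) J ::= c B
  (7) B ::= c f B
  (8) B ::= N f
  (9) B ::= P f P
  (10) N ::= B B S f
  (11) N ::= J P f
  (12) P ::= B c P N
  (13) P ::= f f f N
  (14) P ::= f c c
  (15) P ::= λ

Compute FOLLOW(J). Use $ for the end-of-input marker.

{$, c, f}

FIRST(S): from S::=f J we get {f}; from S::=J J J we get {c, f}; from S::=λ we get {λ}. So FIRST(S) = {λ, c, f}.
FIRST(J): from J::=P f we get {c, f}; from J::=f we get {f}; from J::=c B we get {c}. So FIRST(J) = {c, f}.
FIRST(B): from B::=c f B we get {c}; from B::=N f we get {c, f}; from B::=P f P we get {c, f}. So FIRST(B) = {c, f}.
FIRST(N): from N::=B B S f we get {c, f}; from N::=J P f we get {c, f}. So FIRST(N) = {c, f}.
FIRST(P): from P::=B c P N we get {c, f}; from P::=f f f N we get {f}; from P::=f c c we get {f}; from P::=λ we get {λ}. So FIRST(P) = {λ, c, f}.
FOLLOW(S) includes $ since S is the start symbol.
FOLLOW(S): in N::=B B S f, S is followed by f with FIRST {f}. Thus FOLLOW(S) = {$, f}.
FOLLOW(J): in S::=f J, the suffix after J is empty, so FOLLOW(J) ⊇ FOLLOW(S) = {$, f}; in S::=J J J (occurrence 1), J is followed by J J with FIRST {c, f}; in S::=J J J (occurrence 2), J is followed by J with FIRST {c, f}; in S::=J J J (occurrence 3), the suffix after J is empty, so FOLLOW(J) ⊇ FOLLOW(S) = {$, f}; in N::=J P f, J is followed by P f with FIRST {c, f}. Thus FOLLOW(J) = {$, c, f}.
FOLLOW(B): in J::=c B, the suffix after B is empty, so FOLLOW(B) ⊇ FOLLOW(J) = {$, c, f}; in B::=c f B, the suffix after B is empty (adds nothing new); in N::=B B S f (occurrence 1), B is followed by B S f with FIRST {c, f}; in N::=B B S f (occurrence 2), B is followed by S f with FIRST {c, f}; in P::=B c P N, B is followed by c P N with FIRST {c}. Thus FOLLOW(B) = {$, c, f}.
FOLLOW(P): in J::=P f, P is followed by f with FIRST {f}; in B::=P f P (occurrence 1), P is followed by f P with FIRST {f}; in B::=P f P (occurrence 2), the suffix after P is empty, so FOLLOW(P) ⊇ FOLLOW(B) = {$, c, f}; in N::=J P f, P is followed by f with FIRST {f}; in P::=B c P N, P is followed by N with FIRST {c, f}. Thus FOLLOW(P) = {$, c, f}.
FOLLOW(N): in B::=N f, N is followed by f with FIRST {f}; in P::=B c P N, the suffix after N is empty, so FOLLOW(N) ⊇ FOLLOW(P) = {$, c, f}; in P::=f f f N, the suffix after N is empty, so FOLLOW(N) ⊇ FOLLOW(P) = {$, c, f}. Thus FOLLOW(N) = {$, c, f}.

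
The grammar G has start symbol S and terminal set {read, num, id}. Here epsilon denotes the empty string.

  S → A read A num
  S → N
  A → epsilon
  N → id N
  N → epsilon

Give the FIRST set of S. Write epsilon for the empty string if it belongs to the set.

FIRST(A): from A→epsilon we get {epsilon}. So FIRST(A) = {epsilon}.
FIRST(N): from N→id N we get {id}; from N→epsilon we get {epsilon}. So FIRST(N) = {epsilon, id}.
FIRST(S): from S→A read A num we get {read}; from S→N we get {epsilon, id}. So FIRST(S) = {epsilon, id, read}.

{epsilon, id, read}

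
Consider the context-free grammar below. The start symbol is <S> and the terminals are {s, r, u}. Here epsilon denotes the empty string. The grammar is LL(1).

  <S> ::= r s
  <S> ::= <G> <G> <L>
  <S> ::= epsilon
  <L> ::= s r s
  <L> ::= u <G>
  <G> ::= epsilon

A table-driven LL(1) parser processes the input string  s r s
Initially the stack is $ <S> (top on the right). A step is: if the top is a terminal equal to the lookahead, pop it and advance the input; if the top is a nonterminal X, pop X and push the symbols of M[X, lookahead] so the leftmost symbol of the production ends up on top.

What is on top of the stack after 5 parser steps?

     Stack          Input    Action
  1  $ <S>          s r s $  expand <S> ::= <G> <G> <L>
  2  $ <L> <G> <G>  s r s $  expand <G> ::= epsilon
  3  $ <L> <G>      s r s $  expand <G> ::= epsilon
  4  $ <L>          s r s $  expand <L> ::= s r s
  5  $ s r s        s r s $  match s
Stack after step 5: $ s r (top = r).

r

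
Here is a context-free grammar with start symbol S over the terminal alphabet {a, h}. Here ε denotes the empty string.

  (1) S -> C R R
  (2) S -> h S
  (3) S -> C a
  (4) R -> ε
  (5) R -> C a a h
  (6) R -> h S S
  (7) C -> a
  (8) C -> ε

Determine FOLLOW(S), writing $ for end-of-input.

{$, a, h}

FIRST(C): from C->a we get {a}; from C->ε we get {ε}. So FIRST(C) = {ε, a}.
FIRST(R): from R->ε we get {ε}; from R->C a a h we get {a}; from R->h S S we get {h}. So FIRST(R) = {ε, a, h}.
FIRST(S): from S->C R R we get {ε, a, h}; from S->h S we get {h}; from S->C a we get {a}. So FIRST(S) = {ε, a, h}.
FOLLOW(S) includes $ since S is the start symbol.
FOLLOW(S): in S->h S, the suffix after S is empty (adds nothing new); in R->h S S (occurrence 1), S is followed by S with FIRST {ε, a, h}; in R->h S S (occurrence 1), the suffix after S is nullable, so FOLLOW(S) ⊇ FOLLOW(R) = {$, a, h}; in R->h S S (occurrence 2), the suffix after S is empty, so FOLLOW(S) ⊇ FOLLOW(R) = {$, a, h}. Thus FOLLOW(S) = {$, a, h}.
FOLLOW(R): in S->C R R (occurrence 1), R is followed by R with FIRST {ε, a, h}; in S->C R R (occurrence 1), the suffix after R is nullable, so FOLLOW(R) ⊇ FOLLOW(S) = {$, a, h}; in S->C R R (occurrence 2), the suffix after R is empty, so FOLLOW(R) ⊇ FOLLOW(S) = {$, a, h}. Thus FOLLOW(R) = {$, a, h}.
FOLLOW(C): in S->C R R, C is followed by R R with FIRST {ε, a, h}; in S->C R R, the suffix after C is nullable, so FOLLOW(C) ⊇ FOLLOW(S) = {$, a, h}; in S->C a, C is followed by a with FIRST {a}; in R->C a a h, C is followed by a a h with FIRST {a}. Thus FOLLOW(C) = {$, a, h}.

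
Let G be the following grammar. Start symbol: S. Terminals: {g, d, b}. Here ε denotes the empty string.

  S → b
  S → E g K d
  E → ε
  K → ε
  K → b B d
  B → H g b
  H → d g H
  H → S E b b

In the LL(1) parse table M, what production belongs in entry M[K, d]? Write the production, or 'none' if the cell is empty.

K → ε

FIRST(E): from E→ε we get {ε}. So FIRST(E) = {ε}.
FIRST(K): from K→ε we get {ε}; from K→b B d we get {b}. So FIRST(K) = {ε, b}.
FIRST(S): from S→b we get {b}; from S→E g K d we get {g}. So FIRST(S) = {b, g}.
FIRST(H): from H→d g H we get {d}; from H→S E b b we get {b, g}. So FIRST(H) = {b, d, g}.
FIRST(B): from B→H g b we get {b, d, g}. So FIRST(B) = {b, d, g}.
FOLLOW(S) includes $ since S is the start symbol.
FOLLOW(K): in S→E g K d, K is followed by d with FIRST {d}. Thus FOLLOW(K) = {d}.
For K → ε: FIRST(ε) = {ε}, so it goes in M[K, t] for t ∈ {}; since ε ∈ FIRST, also for every t ∈ FOLLOW(K) = {d}.
For K → b B d: FIRST(b B d) = {b}, so it goes in M[K, t] for t ∈ {b}.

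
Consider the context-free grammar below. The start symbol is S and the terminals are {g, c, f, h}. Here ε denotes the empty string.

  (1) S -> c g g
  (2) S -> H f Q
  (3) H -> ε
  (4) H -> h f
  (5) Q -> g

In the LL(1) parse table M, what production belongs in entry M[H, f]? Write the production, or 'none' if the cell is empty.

H -> ε

FIRST(H): from H->ε we get {ε}; from H->h f we get {h}. So FIRST(H) = {ε, h}.
FIRST(Q): from Q->g we get {g}. So FIRST(Q) = {g}.
FIRST(S): from S->c g g we get {c}; from S->H f Q we get {f, h}. So FIRST(S) = {c, f, h}.
FOLLOW(S) includes $ since S is the start symbol.
FOLLOW(H): in S->H f Q, H is followed by f Q with FIRST {f}. Thus FOLLOW(H) = {f}.
For H -> ε: FIRST(ε) = {ε}, so it goes in M[H, t] for t ∈ {}; since ε ∈ FIRST, also for every t ∈ FOLLOW(H) = {f}.
For H -> h f: FIRST(h f) = {h}, so it goes in M[H, t] for t ∈ {h}.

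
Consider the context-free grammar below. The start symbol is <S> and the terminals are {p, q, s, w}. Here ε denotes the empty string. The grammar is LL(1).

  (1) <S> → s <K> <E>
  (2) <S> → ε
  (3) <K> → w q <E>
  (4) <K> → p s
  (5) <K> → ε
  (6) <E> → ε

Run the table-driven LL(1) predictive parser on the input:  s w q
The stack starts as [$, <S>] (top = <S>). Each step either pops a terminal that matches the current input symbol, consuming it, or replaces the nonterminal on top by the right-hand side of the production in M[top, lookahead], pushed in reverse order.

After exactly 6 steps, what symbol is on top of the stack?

<E>

step 1: stack=$ <S>  input=s w q $  — expand <S> → s <K> <E>
step 2: stack=$ <E> <K> s  input=s w q $  — match s
step 3: stack=$ <E> <K>  input=w q $  — expand <K> → w q <E>
step 4: stack=$ <E> <E> q w  input=w q $  — match w
step 5: stack=$ <E> <E> q  input=q $  — match q
step 6: stack=$ <E> <E>  input=$  — expand <E> → ε
Stack after step 6: $ <E> (top = <E>).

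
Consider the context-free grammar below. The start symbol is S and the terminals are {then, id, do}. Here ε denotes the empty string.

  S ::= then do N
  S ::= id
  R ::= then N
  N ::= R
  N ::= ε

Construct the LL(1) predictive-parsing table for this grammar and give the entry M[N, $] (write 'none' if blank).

N ::= ε

FIRST(S): from S::=then do N we get {then}; from S::=id we get {id}. So FIRST(S) = {id, then}.
FIRST(R): from R::=then N we get {then}. So FIRST(R) = {then}.
FIRST(N): from N::=R we get {then}; from N::=ε we get {ε}. So FIRST(N) = {ε, then}.
FOLLOW(S) includes $ since S is the start symbol.
FOLLOW(S): S appears on no right-hand side. Thus FOLLOW(S) = {$}.
FOLLOW(R): in N::=R, the suffix after R is empty, so FOLLOW(R) ⊇ FOLLOW(N) = {$}. Thus FOLLOW(R) = {$}.
FOLLOW(N): in S::=then do N, the suffix after N is empty, so FOLLOW(N) ⊇ FOLLOW(S) = {$}; in R::=then N, the suffix after N is empty, so FOLLOW(N) ⊇ FOLLOW(R) = {$}. Thus FOLLOW(N) = {$}.
For N ::= R: FIRST(R) = {then}, so it goes in M[N, t] for t ∈ {then}.
For N ::= ε: FIRST(ε) = {ε}, so it goes in M[N, t] for t ∈ {}; since ε ∈ FIRST, also for every t ∈ FOLLOW(N) = {$}.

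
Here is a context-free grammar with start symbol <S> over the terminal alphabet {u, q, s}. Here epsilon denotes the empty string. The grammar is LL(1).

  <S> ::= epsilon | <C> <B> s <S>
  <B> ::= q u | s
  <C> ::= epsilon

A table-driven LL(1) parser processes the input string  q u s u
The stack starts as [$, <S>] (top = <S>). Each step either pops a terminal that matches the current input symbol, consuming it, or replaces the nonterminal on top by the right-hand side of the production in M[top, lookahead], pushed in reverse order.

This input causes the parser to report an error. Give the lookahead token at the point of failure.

u

     Stack            Input      Action
  1  $ <S>            q u s u $  expand <S> ::= <C> <B> s <S>
  2  $ <S> s <B> <C>  q u s u $  expand <C> ::= epsilon
  3  $ <S> s <B>      q u s u $  expand <B> ::= q u
  4  $ <S> s u q      q u s u $  match q
  5  $ <S> s u        u s u $    match u
  6  $ <S> s          s u $      match s
  7  $ <S>            u $        error: M[<S>, u] is empty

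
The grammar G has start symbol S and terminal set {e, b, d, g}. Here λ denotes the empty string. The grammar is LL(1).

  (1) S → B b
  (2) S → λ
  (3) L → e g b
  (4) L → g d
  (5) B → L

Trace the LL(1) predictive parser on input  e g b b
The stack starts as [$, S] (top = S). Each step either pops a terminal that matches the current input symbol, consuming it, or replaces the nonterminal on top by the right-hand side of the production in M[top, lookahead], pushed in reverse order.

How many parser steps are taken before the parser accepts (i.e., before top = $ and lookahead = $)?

step 1: stack=$ S  input=e g b b $  — expand S → B b
step 2: stack=$ b B  input=e g b b $  — expand B → L
step 3: stack=$ b L  input=e g b b $  — expand L → e g b
step 4: stack=$ b b g e  input=e g b b $  — match e
step 5: stack=$ b b g  input=g b b $  — match g
step 6: stack=$ b b  input=b b $  — match b
step 7: stack=$ b  input=b $  — match b
Accept reached after 7 steps.

7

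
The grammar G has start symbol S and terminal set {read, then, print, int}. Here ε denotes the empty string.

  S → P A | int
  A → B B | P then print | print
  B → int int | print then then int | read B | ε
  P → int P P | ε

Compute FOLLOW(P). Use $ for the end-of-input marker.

FIRST(B): from B→int int we get {int}; from B→print then then int we get {print}; from B→read B we get {read}; from B→ε we get {ε}. So FIRST(B) = {ε, int, print, read}.
FIRST(P): from P→int P P we get {int}; from P→ε we get {ε}. So FIRST(P) = {ε, int}.
FIRST(A): from A→B B we get {ε, int, print, read}; from A→P then print we get {int, then}; from A→print we get {print}. So FIRST(A) = {ε, int, print, read, then}.
FIRST(S): from S→P A we get {ε, int, print, read, then}; from S→int we get {int}. So FIRST(S) = {ε, int, print, read, then}.
FOLLOW(S) includes $ since S is the start symbol.
FOLLOW(S): S appears on no right-hand side. Thus FOLLOW(S) = {$}.
FOLLOW(A): in S→P A, the suffix after A is empty, so FOLLOW(A) ⊇ FOLLOW(S) = {$}. Thus FOLLOW(A) = {$}.
FOLLOW(B): in A→B B (occurrence 1), B is followed by B with FIRST {ε, int, print, read}; in A→B B (occurrence 1), the suffix after B is nullable, so FOLLOW(B) ⊇ FOLLOW(A) = {$}; in A→B B (occurrence 2), the suffix after B is empty, so FOLLOW(B) ⊇ FOLLOW(A) = {$}; in B→read B, the suffix after B is empty (adds nothing new). Thus FOLLOW(B) = {$, int, print, read}.
FOLLOW(P): in S→P A, P is followed by A with FIRST {ε, int, print, read, then}; in S→P A, the suffix after P is nullable, so FOLLOW(P) ⊇ FOLLOW(S) = {$}; in A→P then print, P is followed by then print with FIRST {then}; in P→int P P (occurrence 1), P is followed by P with FIRST {ε, int}; in P→int P P (occurrence 1), the suffix after P is nullable (adds nothing new); in P→int P P (occurrence 2), the suffix after P is empty (adds nothing new). Thus FOLLOW(P) = {$, int, print, read, then}.

{$, int, print, read, then}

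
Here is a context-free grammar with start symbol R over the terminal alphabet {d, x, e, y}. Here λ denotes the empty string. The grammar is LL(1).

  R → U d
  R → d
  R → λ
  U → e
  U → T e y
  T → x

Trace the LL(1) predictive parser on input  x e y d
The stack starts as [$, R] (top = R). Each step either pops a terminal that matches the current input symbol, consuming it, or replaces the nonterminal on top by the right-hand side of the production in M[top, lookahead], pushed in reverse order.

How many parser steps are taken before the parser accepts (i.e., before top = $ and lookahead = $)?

     Stack      Input      Action
  1  $ R        x e y d $  expand R → U d
  2  $ d U      x e y d $  expand U → T e y
  3  $ d y e T  x e y d $  expand T → x
  4  $ d y e x  x e y d $  match x
  5  $ d y e    e y d $    match e
  6  $ d y      y d $      match y
  7  $ d        d $        match d
Accept reached after 7 steps.

7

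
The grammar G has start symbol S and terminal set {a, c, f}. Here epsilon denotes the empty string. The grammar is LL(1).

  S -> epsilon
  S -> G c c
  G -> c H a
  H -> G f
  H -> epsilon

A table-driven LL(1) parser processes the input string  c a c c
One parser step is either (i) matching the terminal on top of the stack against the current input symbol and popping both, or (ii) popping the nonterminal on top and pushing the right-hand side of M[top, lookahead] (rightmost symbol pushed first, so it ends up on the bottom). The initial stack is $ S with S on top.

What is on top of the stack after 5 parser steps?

     Stack        Input      Action
  1  $ S          c a c c $  expand S -> G c c
  2  $ c c G      c a c c $  expand G -> c H a
  3  $ c c a H c  c a c c $  match c
  4  $ c c a H    a c c $    expand H -> epsilon
  5  $ c c a      a c c $    match a
Stack after step 5: $ c c (top = c).

c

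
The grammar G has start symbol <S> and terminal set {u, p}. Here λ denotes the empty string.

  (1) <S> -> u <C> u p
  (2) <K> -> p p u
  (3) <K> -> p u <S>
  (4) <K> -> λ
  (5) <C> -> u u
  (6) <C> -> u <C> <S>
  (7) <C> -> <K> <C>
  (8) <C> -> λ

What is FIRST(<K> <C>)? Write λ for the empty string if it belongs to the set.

FIRST(<S>) = {u}
FIRST(<K>) = {λ, p}
FIRST(<C>) = {λ, p, u}  (via <K> <C>)
FIRST(<K> <C>): take FIRST of each symbol in turn, carrying on past any symbol whose FIRST contains λ; result {λ, p, u}.

{λ, p, u}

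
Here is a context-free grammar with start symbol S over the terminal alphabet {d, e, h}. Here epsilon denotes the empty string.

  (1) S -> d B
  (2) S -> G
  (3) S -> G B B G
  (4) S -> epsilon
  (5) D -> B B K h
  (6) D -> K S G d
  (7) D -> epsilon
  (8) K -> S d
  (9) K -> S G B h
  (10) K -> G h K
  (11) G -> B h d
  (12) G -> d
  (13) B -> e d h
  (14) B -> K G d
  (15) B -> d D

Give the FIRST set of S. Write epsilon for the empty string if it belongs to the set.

FIRST(S): from S->d B we get {d}; from S->G we get {d, e}; from S->G B B G we get {d, e}; from S->epsilon we get {epsilon}. So FIRST(S) = {epsilon, d, e}.
FIRST(D): from D->B B K h we get {d, e}; from D->K S G d we get {d, e}; from D->epsilon we get {epsilon}. So FIRST(D) = {epsilon, d, e}.
FIRST(K): from K->S d we get {d, e}; from K->S G B h we get {d, e}; from K->G h K we get {d, e}. So FIRST(K) = {d, e}.
FIRST(B): from B->e d h we get {e}; from B->K G d we get {d, e}; from B->d D we get {d}. So FIRST(B) = {d, e}.
FIRST(G): from G->B h d we get {d, e}; from G->d we get {d}. So FIRST(G) = {d, e}.

{epsilon, d, e}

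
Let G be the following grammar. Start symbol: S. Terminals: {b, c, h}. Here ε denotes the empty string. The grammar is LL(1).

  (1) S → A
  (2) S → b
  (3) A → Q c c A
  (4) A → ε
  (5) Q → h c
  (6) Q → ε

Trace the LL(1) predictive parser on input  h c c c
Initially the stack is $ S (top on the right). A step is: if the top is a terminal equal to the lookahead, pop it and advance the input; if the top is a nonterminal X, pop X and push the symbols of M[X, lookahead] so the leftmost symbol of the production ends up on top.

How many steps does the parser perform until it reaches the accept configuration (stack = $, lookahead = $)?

8

     Stack        Input      Action
  1  $ S          h c c c $  expand S → A
  2  $ A          h c c c $  expand A → Q c c A
  3  $ A c c Q    h c c c $  expand Q → h c
  4  $ A c c c h  h c c c $  match h
  5  $ A c c c    c c c $    match c
  6  $ A c c      c c $      match c
  7  $ A c        c $        match c
  8  $ A          $          expand A → ε
Accept reached after 8 steps.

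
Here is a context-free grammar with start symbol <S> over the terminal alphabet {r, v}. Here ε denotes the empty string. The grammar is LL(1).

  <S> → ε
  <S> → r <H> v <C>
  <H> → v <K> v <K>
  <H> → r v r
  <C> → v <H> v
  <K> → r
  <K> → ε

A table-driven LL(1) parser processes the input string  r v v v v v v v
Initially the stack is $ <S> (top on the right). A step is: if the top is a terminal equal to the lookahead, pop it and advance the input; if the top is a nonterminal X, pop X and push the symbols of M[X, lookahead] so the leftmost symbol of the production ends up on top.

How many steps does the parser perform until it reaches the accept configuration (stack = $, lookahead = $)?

16

step 1: stack=$ <S>  input=r v v v v v v v $  — expand <S> → r <H> v <C>
step 2: stack=$ <C> v <H> r  input=r v v v v v v v $  — match r
step 3: stack=$ <C> v <H>  input=v v v v v v v $  — expand <H> → v <K> v <K>
step 4: stack=$ <C> v <K> v <K> v  input=v v v v v v v $  — match v
step 5: stack=$ <C> v <K> v <K>  input=v v v v v v $  — expand <K> → ε
step 6: stack=$ <C> v <K> v  input=v v v v v v $  — match v
step 7: stack=$ <C> v <K>  input=v v v v v $  — expand <K> → ε
step 8: stack=$ <C> v  input=v v v v v $  — match v
step 9: stack=$ <C>  input=v v v v $  — expand <C> → v <H> v
step 10: stack=$ v <H> v  input=v v v v $  — match v
step 11: stack=$ v <H>  input=v v v $  — expand <H> → v <K> v <K>
step 12: stack=$ v <K> v <K> v  input=v v v $  — match v
step 13: stack=$ v <K> v <K>  input=v v $  — expand <K> → ε
step 14: stack=$ v <K> v  input=v v $  — match v
step 15: stack=$ v <K>  input=v $  — expand <K> → ε
step 16: stack=$ v  input=v $  — match v
Accept reached after 16 steps.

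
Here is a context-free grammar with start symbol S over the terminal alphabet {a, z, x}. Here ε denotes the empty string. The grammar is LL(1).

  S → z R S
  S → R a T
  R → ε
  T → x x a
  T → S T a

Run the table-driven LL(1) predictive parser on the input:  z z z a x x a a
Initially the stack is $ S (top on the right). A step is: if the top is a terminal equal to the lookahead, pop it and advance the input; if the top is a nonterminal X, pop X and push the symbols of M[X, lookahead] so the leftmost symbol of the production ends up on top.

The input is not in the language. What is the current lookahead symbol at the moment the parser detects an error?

a

      Stack    Input              Action
   1  $ S      z z z a x x a a $  expand S → z R S
   2  $ S R z  z z z a x x a a $  match z
   3  $ S R    z z a x x a a $    expand R → ε
   4  $ S      z z a x x a a $    expand S → z R S
   5  $ S R z  z z a x x a a $    match z
   6  $ S R    z a x x a a $      expand R → ε
   7  $ S      z a x x a a $      expand S → z R S
   8  $ S R z  z a x x a a $      match z
   9  $ S R    a x x a a $        expand R → ε
  10  $ S      a x x a a $        expand S → R a T
  11  $ T a R  a x x a a $        expand R → ε
  12  $ T a    a x x a a $        match a
  13  $ T      x x a a $          expand T → x x a
  14  $ a x x  x x a a $          match x
  15  $ a x    x a a $            match x
  16  $ a      a a $              match a
  17  $        a $                error: stack empty but input remains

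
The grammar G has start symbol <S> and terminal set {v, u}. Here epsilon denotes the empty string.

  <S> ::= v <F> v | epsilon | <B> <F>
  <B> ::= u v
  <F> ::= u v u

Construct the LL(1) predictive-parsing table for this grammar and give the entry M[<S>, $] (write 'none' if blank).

FIRST(<B>) = {u}
FIRST(<F>) = {u}
FIRST(<S>) = {epsilon, u, v}  (via <B> <F>)
FOLLOW(<S>) includes $ since <S> is the start symbol.
FOLLOW(<S>): <S> appears on no right-hand side. Thus FOLLOW(<S>) = {$}.
For <S> ::= v <F> v: FIRST(v <F> v) = {v}, so it goes in M[<S>, t] for t ∈ {v}.
For <S> ::= epsilon: FIRST(epsilon) = {epsilon}, so it goes in M[<S>, t] for t ∈ {}; since epsilon ∈ FIRST, also for every t ∈ FOLLOW(<S>) = {$}.
For <S> ::= <B> <F>: FIRST(<B> <F>) = {u}, so it goes in M[<S>, t] for t ∈ {u}.

<S> ::= epsilon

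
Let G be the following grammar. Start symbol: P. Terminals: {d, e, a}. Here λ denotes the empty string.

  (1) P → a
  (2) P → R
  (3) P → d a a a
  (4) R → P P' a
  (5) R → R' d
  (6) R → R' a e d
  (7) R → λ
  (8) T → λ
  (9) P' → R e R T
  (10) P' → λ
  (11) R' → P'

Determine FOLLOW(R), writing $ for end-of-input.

{$, a, d, e}

FIRST(T) = {λ}
FIRST(P) = {λ, a, d, e}  (via R)
FIRST(R) = {λ, a, d, e}  (via P P' a, R' d, R' a e d)
FIRST(P') = {λ, a, d, e}  (via R e R T)
FIRST(R') = {λ, a, d, e}  (via P')
FOLLOW(P) includes $ since P is the start symbol.
FOLLOW(P): in R→P P' a, P is followed by P' a with FIRST {a, d, e}. Thus FOLLOW(P) = {$, a, d, e}.
FOLLOW(R'): in R→R' d, R' is followed by d with FIRST {d}; in R→R' a e d, R' is followed by a e d with FIRST {a}. Thus FOLLOW(R') = {a, d}.
FOLLOW(P'): in R→P P' a, P' is followed by a with FIRST {a}; in R'→P', the suffix after P' is empty, so FOLLOW(P') ⊇ FOLLOW(R') = {a, d}. Thus FOLLOW(P') = {a, d}.
FOLLOW(R): in P→R, the suffix after R is empty, so FOLLOW(R) ⊇ FOLLOW(P) = {$, a, d, e}; in P'→R e R T (occurrence 1), R is followed by e R T with FIRST {e}; in P'→R e R T (occurrence 2), R is followed by T with FIRST {λ}; in P'→R e R T (occurrence 2), the suffix after R is nullable, so FOLLOW(R) ⊇ FOLLOW(P') = {a, d}. Thus FOLLOW(R) = {$, a, d, e}.
FOLLOW(T): in P'→R e R T, the suffix after T is empty, so FOLLOW(T) ⊇ FOLLOW(P') = {a, d}. Thus FOLLOW(T) = {a, d}.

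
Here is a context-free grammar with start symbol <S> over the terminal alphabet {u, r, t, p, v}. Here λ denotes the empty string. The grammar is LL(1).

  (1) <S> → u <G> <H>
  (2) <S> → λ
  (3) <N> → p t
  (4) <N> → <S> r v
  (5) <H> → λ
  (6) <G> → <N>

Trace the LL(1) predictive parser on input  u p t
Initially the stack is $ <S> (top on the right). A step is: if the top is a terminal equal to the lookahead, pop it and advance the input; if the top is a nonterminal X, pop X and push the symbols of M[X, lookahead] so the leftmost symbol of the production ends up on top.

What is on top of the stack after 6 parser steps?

     Stack        Input    Action
  1  $ <S>        u p t $  expand <S> → u <G> <H>
  2  $ <H> <G> u  u p t $  match u
  3  $ <H> <G>    p t $    expand <G> → <N>
  4  $ <H> <N>    p t $    expand <N> → p t
  5  $ <H> t p    p t $    match p
  6  $ <H> t      t $      match t
Stack after step 6: $ <H> (top = <H>).

<H>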